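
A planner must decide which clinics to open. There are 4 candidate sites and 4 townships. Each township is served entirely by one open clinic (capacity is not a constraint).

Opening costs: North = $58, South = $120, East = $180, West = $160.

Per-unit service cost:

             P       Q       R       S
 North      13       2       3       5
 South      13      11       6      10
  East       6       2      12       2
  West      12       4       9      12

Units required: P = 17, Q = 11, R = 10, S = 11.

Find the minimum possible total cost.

Minimum total cost: 386

For any fixed open set, each township goes to its cheapest open site; total = fixed + service.
{North}: P→North 13·17=221, Q→North 2·11=22, R→North 3·10=30, S→North 5·11=55. Service 328; fixed 58; total 386.
{North, East}: service 176 + fixed 238 = 414
{East}: P→East 6·17=102, Q→East 2·11=22, R→East 12·10=120, S→East 2·11=22. Service 266; fixed 180; total 446.
{North, South, East, West}: P→East 6·17=102, Q→North 2·11=22, R→North 3·10=30, S→East 2·11=22. Service 176; fixed 518; total 694.
(All 15 nonempty subsets were checked; North only is lowest.)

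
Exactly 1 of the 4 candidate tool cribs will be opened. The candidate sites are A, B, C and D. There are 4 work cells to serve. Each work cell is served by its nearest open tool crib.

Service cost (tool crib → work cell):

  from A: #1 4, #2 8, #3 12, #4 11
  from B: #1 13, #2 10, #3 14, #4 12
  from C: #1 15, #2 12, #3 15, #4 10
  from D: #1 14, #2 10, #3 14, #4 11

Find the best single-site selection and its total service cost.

With exactly 1 open, each work cell uses its cheapest among the chosen.
{A}: #1→A 4, #2→A 8, #3→A 12, #4→A 11. Service cost 35.
{B}: service cost 49
{D}: service cost 49
Among all 4 size-1 choices, {A} is lowest.

Choose A only; total service cost 35.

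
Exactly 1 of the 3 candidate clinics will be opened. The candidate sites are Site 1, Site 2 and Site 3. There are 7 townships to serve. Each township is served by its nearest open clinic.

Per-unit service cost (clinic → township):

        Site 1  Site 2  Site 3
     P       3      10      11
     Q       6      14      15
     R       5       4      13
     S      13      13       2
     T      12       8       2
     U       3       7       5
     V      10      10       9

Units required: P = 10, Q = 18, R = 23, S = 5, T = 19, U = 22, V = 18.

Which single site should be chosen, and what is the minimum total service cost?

Choose Site 1 only; total service cost 792.

With exactly 1 open, each township uses its cheapest among the chosen.
{Site 1}: P→Site 1 3·10=30, Q→Site 1 6·18=108, R→Site 1 5·23=115, S→Site 1 13·5=65, T→Site 1 12·19=228, U→Site 1 3·22=66, V→Site 1 10·18=180. Service cost 792.
{Site 2}: service cost 995
{Site 3}: service cost 999
Among all 3 size-1 choices, {Site 1} is lowest.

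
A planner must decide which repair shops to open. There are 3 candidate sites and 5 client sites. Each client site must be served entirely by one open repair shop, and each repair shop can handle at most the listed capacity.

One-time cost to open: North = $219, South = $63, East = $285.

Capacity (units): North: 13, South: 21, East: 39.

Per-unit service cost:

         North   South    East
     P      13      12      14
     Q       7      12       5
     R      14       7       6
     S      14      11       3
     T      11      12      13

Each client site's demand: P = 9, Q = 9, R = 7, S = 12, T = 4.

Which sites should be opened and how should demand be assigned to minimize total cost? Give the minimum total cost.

Open {South, East}: P→South 12·9=108, Q→East 5·9=45, R→East 6·7=42, S→East 3·12=36, T→South 12·4=48.
Loads: South carries 13/21, East carries 28/39. Service 279; fixed 348; total 627.
Next best feasible plan costs 631.

Minimum total cost: 627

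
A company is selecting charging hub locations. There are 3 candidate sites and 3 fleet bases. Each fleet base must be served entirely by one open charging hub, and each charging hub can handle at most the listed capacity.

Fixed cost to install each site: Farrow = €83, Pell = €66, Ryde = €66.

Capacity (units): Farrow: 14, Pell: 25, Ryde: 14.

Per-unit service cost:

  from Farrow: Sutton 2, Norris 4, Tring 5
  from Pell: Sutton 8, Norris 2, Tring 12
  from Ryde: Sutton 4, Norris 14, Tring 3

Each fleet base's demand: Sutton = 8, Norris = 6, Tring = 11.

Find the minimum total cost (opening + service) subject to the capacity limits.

Minimum total cost: 222

Open {Farrow, Ryde}: Sutton→Farrow 2·8=16, Norris→Farrow 4·6=24, Tring→Ryde 3·11=33.
Loads: Farrow carries 14/14, Ryde carries 11/14. Service 73; fixed 149; total 222.
Next best feasible plan costs 241.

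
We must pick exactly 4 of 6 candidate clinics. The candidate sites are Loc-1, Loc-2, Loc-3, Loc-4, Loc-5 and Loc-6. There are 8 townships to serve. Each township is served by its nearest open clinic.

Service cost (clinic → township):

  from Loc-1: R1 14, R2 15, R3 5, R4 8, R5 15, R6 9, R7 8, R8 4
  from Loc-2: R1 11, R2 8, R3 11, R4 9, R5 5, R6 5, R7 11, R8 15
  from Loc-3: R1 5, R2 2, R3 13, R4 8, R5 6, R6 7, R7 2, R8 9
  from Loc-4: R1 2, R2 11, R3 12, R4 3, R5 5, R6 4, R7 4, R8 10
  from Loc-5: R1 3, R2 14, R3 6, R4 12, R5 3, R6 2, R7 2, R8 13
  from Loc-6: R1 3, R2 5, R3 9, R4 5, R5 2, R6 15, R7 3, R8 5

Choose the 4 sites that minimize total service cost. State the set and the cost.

Choose Loc-1, Loc-3, Loc-4 and Loc-5; total service cost 23.

With exactly 4 open, each township uses its cheapest among the chosen.
{Loc-1, Loc-3, Loc-4, Loc-5}: R1→Loc-4 2, R2→Loc-3 2, R3→Loc-1 5, R4→Loc-4 3, R5→Loc-5 3, R6→Loc-5 2, R7→Loc-3 2, R8→Loc-1 4. Service cost 23.
{Loc-1, Loc-3, Loc-4, Loc-6}: service cost 24
{Loc-3, Loc-4, Loc-5, Loc-6}: service cost 24
Among all 15 size-4 choices, {Loc-1, Loc-3, Loc-4, Loc-5} is lowest.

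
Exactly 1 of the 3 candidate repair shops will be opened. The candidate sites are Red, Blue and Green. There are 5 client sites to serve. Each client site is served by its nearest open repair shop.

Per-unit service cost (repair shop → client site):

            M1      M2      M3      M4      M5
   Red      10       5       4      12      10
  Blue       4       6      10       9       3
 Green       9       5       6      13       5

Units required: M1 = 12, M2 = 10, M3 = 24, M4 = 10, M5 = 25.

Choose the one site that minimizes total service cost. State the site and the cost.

Choose Blue only; total service cost 513.

With exactly 1 open, each client site uses its cheapest among the chosen.
{Blue}: M1→Blue 4·12=48, M2→Blue 6·10=60, M3→Blue 10·24=240, M4→Blue 9·10=90, M5→Blue 3·25=75. Service cost 513.
{Green}: service cost 557
{Red}: service cost 636
Among all 3 size-1 choices, {Blue} is lowest.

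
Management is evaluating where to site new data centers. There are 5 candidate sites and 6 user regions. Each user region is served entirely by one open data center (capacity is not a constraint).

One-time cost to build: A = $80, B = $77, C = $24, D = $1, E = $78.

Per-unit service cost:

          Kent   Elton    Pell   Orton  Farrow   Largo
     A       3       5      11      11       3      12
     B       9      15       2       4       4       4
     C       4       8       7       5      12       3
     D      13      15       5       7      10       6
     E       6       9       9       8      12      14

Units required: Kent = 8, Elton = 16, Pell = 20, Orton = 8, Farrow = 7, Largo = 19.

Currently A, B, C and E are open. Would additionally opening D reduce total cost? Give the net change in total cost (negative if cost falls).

Current service cost with {A, B, C, E}: 254.
Adding D: each user region re-picks its cheapest; new service cost 254, saving 0.
Extra fixed cost: 1. Net change = 1 − 0 = 1.
(Totals: 513 → 514.)

No — net change +1 (cost rises by 1).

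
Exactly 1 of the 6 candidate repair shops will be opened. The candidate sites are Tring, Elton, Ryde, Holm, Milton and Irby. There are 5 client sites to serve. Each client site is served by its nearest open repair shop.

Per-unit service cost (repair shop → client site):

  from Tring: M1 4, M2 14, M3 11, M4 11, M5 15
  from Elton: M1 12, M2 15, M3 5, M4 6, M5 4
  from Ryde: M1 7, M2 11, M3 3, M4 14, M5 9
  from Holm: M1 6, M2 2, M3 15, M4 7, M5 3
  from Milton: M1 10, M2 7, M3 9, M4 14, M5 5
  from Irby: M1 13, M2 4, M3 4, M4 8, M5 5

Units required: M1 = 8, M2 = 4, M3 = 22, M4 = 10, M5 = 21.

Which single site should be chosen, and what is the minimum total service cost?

With exactly 1 open, each client site uses its cheapest among the chosen.
{Irby}: M1→Irby 13·8=104, M2→Irby 4·4=16, M3→Irby 4·22=88, M4→Irby 8·10=80, M5→Irby 5·21=105. Service cost 393.
{Elton}: service cost 410
{Ryde}: service cost 495
Among all 6 size-1 choices, {Irby} is lowest.

Choose Irby only; total service cost 393.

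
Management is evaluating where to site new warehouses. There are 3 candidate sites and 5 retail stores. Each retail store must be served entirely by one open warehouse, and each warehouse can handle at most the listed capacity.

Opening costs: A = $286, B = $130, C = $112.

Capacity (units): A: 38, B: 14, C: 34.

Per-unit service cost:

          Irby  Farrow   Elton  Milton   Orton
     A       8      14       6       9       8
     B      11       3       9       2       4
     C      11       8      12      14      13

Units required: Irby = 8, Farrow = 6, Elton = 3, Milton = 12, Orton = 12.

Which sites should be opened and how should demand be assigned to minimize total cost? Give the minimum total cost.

Minimum total cost: 594

Open {B, C}: Irby→C 11·8=88, Farrow→C 8·6=48, Elton→C 12·3=36, Milton→B 2·12=24, Orton→C 13·12=156.
Loads: B carries 12/14, C carries 29/34. Service 352; fixed 242; total 594.
Next best feasible plan costs 630.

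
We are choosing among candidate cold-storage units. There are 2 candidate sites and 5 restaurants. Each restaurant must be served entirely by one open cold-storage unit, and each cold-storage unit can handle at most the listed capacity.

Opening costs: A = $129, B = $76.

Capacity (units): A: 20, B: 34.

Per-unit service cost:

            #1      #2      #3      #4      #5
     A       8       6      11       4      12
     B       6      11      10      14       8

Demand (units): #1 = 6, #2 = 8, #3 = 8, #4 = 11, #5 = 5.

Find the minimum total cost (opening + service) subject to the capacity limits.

Minimum total cost: 453

Open {A, B}: #1→B 6·6=36, #2→A 6·8=48, #3→B 10·8=80, #4→A 4·11=44, #5→B 8·5=40.
Loads: A carries 19/20, B carries 19/34. Service 248; fixed 205; total 453.
Next best feasible plan costs 493.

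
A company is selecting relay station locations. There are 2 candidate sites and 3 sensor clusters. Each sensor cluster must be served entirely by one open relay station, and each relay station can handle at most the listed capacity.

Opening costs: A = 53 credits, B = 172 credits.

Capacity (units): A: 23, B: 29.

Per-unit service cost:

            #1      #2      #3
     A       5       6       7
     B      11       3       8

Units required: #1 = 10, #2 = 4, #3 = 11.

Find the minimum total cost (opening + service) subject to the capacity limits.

Open {A, B}: #1→A 5·10=50, #2→B 3·4=12, #3→A 7·11=77.
Loads: A carries 21/23, B carries 4/29. Service 139; fixed 225; total 364.
Next best feasible plan costs 375.

Minimum total cost: 364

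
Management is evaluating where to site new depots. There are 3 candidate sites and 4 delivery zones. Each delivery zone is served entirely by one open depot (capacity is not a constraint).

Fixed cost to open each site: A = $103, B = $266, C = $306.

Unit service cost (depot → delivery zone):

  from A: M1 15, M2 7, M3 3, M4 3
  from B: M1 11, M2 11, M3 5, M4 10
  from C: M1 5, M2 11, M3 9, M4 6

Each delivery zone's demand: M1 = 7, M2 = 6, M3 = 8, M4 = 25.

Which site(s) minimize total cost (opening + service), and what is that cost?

Open A only; minimum total cost 349.

For any fixed open set, each delivery zone goes to its cheapest open site; total = fixed + service.
{A}: M1→A 15·7=105, M2→A 7·6=42, M3→A 3·8=24, M4→A 3·25=75. Service 246; fixed 103; total 349.
{A, C}: M1→C 5·7=35, M2→A 7·6=42, M3→A 3·8=24, M4→A 3·25=75. Service 176; fixed 409; total 585.
{A, B}: M1→B 11·7=77, M2→A 7·6=42, M3→A 3·8=24, M4→A 3·25=75. Service 218; fixed 369; total 587.
{A, B, C}: M1→C 5·7=35, M2→A 7·6=42, M3→A 3·8=24, M4→A 3·25=75. Service 176; fixed 675; total 851.
(All 7 nonempty subsets were checked; A only is lowest.)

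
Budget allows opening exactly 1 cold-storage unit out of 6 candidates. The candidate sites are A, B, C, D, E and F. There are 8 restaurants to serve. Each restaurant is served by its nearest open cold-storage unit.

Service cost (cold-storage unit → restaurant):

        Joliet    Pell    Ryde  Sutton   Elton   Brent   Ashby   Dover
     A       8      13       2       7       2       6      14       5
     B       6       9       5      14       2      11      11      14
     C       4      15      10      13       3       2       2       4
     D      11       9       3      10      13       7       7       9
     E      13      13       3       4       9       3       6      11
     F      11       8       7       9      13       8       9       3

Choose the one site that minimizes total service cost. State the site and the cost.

Choose C only; total service cost 53.

With exactly 1 open, each restaurant uses its cheapest among the chosen.
{C}: Joliet→C 4, Pell→C 15, Ryde→C 10, Sutton→C 13, Elton→C 3, Brent→C 2, Ashby→C 2, Dover→C 4. Service cost 53.
{A}: service cost 57
{E}: service cost 62
Among all 6 size-1 choices, {C} is lowest.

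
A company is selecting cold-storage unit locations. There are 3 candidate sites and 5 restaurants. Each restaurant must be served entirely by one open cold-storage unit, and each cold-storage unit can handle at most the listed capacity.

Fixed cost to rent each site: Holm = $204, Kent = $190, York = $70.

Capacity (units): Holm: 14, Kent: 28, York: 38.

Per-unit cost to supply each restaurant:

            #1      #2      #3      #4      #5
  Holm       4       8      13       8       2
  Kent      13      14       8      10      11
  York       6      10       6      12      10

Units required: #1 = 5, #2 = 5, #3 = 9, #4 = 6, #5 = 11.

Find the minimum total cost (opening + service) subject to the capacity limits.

Minimum total cost: 386

Open {York}: #1→York 6·5=30, #2→York 10·5=50, #3→York 6·9=54, #4→York 12·6=72, #5→York 10·11=110.
Loads: York carries 36/38. Service 316; fixed 70; total 386.
Next best feasible plan costs 502.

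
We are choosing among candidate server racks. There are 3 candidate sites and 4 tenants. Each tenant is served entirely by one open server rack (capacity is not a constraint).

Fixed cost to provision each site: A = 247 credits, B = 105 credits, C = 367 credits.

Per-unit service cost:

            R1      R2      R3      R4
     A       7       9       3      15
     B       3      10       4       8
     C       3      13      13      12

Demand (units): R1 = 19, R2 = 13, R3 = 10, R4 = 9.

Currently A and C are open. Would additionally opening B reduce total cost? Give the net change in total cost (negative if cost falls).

Current service cost with {A, C}: 312.
Adding B: each tenant re-picks its cheapest; new service cost 276, saving 36.
Extra fixed cost: 105. Net change = 105 − 36 = 69.
(Totals: 926 → 995.)

No — net change +69 (cost rises by 69).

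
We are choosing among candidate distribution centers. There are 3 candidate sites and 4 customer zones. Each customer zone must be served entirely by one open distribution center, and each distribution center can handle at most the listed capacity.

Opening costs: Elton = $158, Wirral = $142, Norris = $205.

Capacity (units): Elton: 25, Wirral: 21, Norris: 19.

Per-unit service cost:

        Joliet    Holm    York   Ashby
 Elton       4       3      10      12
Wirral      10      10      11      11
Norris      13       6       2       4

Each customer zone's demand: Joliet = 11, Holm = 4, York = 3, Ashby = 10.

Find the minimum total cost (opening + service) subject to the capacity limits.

Open {Elton, Norris}: Joliet→Elton 4·11=44, Holm→Elton 3·4=12, York→Norris 2·3=6, Ashby→Norris 4·10=40.
Loads: Elton carries 15/25, Norris carries 13/19. Service 102; fixed 363; total 465.
Next best feasible plan costs 477.

Minimum total cost: 465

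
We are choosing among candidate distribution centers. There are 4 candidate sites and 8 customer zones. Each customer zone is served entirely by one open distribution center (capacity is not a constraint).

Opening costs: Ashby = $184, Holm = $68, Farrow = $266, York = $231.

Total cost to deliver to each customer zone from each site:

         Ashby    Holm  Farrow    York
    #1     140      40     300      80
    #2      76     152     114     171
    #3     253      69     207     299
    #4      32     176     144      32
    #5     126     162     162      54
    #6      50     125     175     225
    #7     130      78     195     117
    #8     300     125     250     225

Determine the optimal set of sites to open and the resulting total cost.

Open Ashby and Holm; minimum total cost 848.

For any fixed open set, each customer zone goes to its cheapest open site; total = fixed + service.
{Ashby, Holm}: #1→Holm 40, #2→Ashby 76, #3→Holm 69, #4→Ashby 32, #5→Ashby 126, #6→Ashby 50, #7→Holm 78, #8→Holm 125. Service 596; fixed 252; total 848.
{Holm, York}: service 675 + fixed 299 = 974
{Holm}: #1→Holm 40, #2→Holm 152, #3→Holm 69, #4→Holm 176, #5→Holm 162, #6→Holm 125, #7→Holm 78, #8→Holm 125. Service 927; fixed 68; total 995.
{Ashby, Holm, Farrow, York}: #1→Holm 40, #2→Ashby 76, #3→Holm 69, #4→Ashby 32, #5→York 54, #6→Ashby 50, #7→Holm 78, #8→Holm 125. Service 524; fixed 749; total 1273.
No other subset beats 848.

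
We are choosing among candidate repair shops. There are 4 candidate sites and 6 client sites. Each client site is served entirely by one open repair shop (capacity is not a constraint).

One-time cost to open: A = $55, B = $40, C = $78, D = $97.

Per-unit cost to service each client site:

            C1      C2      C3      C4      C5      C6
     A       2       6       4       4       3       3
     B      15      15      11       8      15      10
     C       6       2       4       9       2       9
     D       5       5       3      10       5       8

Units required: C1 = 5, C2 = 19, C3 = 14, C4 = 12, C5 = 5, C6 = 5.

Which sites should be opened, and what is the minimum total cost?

For any fixed open set, each client site goes to its cheapest open site; total = fixed + service.
{A, C}: C1→A 2·5=10, C2→C 2·19=38, C3→A 4·14=56, C4→A 4·12=48, C5→C 2·5=10, C6→A 3·5=15. Service 177; fixed 133; total 310.
{A}: service 258 + fixed 55 = 313
{A, B, C}: service 177 + fixed 173 = 350
{A, B, C, D}: C1→A 2·5=10, C2→C 2·19=38, C3→D 3·14=42, C4→A 4·12=48, C5→C 2·5=10, C6→A 3·5=15. Service 163; fixed 270; total 433.
(All 15 nonempty subsets were checked; A and C is lowest.)

Open A and C; minimum total cost 310.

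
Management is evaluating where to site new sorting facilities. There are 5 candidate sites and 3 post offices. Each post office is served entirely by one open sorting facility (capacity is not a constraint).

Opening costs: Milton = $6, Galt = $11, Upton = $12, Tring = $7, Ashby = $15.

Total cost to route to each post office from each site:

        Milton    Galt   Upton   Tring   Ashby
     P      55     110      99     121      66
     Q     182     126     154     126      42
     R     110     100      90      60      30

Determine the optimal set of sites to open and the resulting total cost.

Open Milton and Ashby; minimum total cost 148.

For any fixed open set, each post office goes to its cheapest open site; total = fixed + service.
{Milton, Ashby}: P→Milton 55, Q→Ashby 42, R→Ashby 30. Service 127; fixed 21; total 148.
{Ashby}: service 138 + fixed 15 = 153
{Milton, Tring, Ashby}: service 127 + fixed 28 = 155
{Milton, Galt, Upton, Tring, Ashby}: P→Milton 55, Q→Ashby 42, R→Ashby 30. Service 127; fixed 51; total 178.
No other subset beats 148.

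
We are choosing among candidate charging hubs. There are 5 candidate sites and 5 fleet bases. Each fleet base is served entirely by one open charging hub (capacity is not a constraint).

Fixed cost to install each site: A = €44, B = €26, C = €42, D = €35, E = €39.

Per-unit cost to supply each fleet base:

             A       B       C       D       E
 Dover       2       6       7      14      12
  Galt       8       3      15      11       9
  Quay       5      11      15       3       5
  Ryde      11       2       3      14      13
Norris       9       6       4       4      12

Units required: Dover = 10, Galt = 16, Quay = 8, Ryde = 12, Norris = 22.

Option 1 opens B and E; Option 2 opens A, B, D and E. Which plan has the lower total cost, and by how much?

Option 2 is cheaper by 21.

Option 1: {B, E}: Dover→B 6·10=60, Galt→B 3·16=48, Quay→E 5·8=40, Ryde→B 2·12=24, Norris→B 6·22=132. Service 304; fixed 65; total 369.
Option 2: {A, B, D, E}: Dover→A 2·10=20, Galt→B 3·16=48, Quay→D 3·8=24, Ryde→B 2·12=24, Norris→D 4·22=88. Service 204; fixed 144; total 348.
Difference: |369 − 348| = 21.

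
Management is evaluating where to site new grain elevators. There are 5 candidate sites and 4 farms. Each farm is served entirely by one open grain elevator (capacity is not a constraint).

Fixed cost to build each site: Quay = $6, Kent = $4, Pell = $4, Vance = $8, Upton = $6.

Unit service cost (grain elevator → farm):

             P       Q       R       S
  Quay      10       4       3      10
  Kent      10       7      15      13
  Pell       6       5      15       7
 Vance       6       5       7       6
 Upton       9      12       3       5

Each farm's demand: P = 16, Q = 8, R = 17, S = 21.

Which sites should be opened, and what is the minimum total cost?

Open Quay, Pell and Upton; minimum total cost 300.

For any fixed open set, each farm goes to its cheapest open site; total = fixed + service.
{Quay, Pell, Upton}: P→Pell 6·16=96, Q→Quay 4·8=32, R→Quay 3·17=51, S→Upton 5·21=105. Service 284; fixed 16; total 300.
{Pell, Upton}: service 292 + fixed 10 = 302
{Quay, Kent, Pell, Upton}: service 284 + fixed 20 = 304
{Quay, Kent, Pell, Vance, Upton}: service 284 + fixed 28 = 312
No other subset beats 300.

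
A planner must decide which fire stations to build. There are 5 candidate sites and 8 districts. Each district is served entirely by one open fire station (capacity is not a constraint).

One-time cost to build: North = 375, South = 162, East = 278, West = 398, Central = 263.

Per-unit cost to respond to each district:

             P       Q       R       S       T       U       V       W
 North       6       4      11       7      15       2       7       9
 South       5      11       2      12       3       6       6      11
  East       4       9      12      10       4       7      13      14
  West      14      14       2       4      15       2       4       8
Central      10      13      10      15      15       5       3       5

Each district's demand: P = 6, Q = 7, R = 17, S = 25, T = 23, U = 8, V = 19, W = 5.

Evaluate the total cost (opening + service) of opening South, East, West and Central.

Each district is assigned to its cheapest site among the open ones.
{South, East, West, Central}: P→East 4·6=24, Q→East 9·7=63, R→South 2·17=34, S→West 4·25=100, T→South 3·23=69, U→West 2·8=16, V→Central 3·19=57, W→Central 5·5=25. Service 388; fixed 1101; total 1489.

Total cost: 1489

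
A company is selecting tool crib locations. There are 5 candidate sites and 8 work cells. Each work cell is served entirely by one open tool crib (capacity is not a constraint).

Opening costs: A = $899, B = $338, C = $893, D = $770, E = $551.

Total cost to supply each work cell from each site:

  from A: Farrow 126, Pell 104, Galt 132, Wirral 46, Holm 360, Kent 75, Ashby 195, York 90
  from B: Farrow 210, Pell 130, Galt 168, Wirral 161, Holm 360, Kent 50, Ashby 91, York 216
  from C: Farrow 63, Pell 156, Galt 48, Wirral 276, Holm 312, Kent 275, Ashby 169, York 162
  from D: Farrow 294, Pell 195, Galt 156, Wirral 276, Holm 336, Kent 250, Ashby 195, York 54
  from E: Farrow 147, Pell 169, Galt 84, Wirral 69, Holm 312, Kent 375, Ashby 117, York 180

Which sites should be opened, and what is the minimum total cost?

Open B only; minimum total cost 1724.

For any fixed open set, each work cell goes to its cheapest open site; total = fixed + service.
{B}: Farrow→B 210, Pell→B 130, Galt→B 168, Wirral→B 161, Holm→B 360, Kent→B 50, Ashby→B 91, York→B 216. Service 1386; fixed 338; total 1724.
{B, E}: service 1063 + fixed 889 = 1952
{E}: Farrow→E 147, Pell→E 169, Galt→E 84, Wirral→E 69, Holm→E 312, Kent→E 375, Ashby→E 117, York→E 180. Service 1453; fixed 551; total 2004.
{A, B, C, D, E}: Farrow→C 63, Pell→A 104, Galt→C 48, Wirral→A 46, Holm→C 312, Kent→B 50, Ashby→B 91, York→D 54. Service 768; fixed 3451; total 4219.
No other subset beats 1724.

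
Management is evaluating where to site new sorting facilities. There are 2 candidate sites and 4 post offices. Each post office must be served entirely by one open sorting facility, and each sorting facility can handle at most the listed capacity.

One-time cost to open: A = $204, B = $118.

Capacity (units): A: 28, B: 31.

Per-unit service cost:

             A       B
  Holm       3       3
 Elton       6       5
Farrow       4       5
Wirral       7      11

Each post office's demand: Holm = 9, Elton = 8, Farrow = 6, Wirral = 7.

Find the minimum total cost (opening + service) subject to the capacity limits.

Open {B}: Holm→B 3·9=27, Elton→B 5·8=40, Farrow→B 5·6=30, Wirral→B 11·7=77.
Loads: B carries 30/31. Service 174; fixed 118; total 292.
Next best feasible plan costs 462.

Minimum total cost: 292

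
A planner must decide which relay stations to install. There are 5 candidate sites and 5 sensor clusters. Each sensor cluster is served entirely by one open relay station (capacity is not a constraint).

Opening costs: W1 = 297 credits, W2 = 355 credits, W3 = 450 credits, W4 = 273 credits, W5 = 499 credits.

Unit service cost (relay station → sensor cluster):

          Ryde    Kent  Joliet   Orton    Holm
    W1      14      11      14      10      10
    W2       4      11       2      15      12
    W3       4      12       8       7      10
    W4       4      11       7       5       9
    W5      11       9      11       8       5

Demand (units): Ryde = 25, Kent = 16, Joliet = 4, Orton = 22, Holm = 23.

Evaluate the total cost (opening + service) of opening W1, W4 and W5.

Total cost: 1566

Each sensor cluster is assigned to its cheapest site among the open ones.
{W1, W4, W5}: Ryde→W4 4·25=100, Kent→W5 9·16=144, Joliet→W4 7·4=28, Orton→W4 5·22=110, Holm→W5 5·23=115. Service 497; fixed 1069; total 1566.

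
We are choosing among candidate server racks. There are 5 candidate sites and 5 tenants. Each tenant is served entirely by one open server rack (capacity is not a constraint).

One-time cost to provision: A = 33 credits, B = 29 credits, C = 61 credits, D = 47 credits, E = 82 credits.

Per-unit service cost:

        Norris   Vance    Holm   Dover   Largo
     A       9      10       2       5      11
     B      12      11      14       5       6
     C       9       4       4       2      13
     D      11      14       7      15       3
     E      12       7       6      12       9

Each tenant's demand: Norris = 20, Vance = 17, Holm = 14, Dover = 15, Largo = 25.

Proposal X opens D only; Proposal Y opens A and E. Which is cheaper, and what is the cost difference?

Proposal X: {D}: Norris→D 11·20=220, Vance→D 14·17=238, Holm→D 7·14=98, Dover→D 15·15=225, Largo→D 3·25=75. Service 856; fixed 47; total 903.
Proposal Y: {A, E}: Norris→A 9·20=180, Vance→E 7·17=119, Holm→A 2·14=28, Dover→A 5·15=75, Largo→E 9·25=225. Service 627; fixed 115; total 742.
Difference: |903 − 742| = 161.

Proposal Y is cheaper by 161.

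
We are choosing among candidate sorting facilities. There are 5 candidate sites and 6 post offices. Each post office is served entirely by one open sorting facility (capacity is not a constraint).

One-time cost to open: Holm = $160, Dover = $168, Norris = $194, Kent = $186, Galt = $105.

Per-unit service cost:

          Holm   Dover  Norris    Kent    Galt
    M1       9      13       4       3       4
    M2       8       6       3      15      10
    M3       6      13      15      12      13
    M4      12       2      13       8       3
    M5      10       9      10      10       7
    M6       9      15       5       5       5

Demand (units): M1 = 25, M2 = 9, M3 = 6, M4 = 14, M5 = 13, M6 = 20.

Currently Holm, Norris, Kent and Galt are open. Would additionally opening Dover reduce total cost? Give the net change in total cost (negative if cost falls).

Current service cost with {Holm, Norris, Kent, Galt}: 371.
Adding Dover: each post office re-picks its cheapest; new service cost 357, saving 14.
Extra fixed cost: 168. Net change = 168 − 14 = 154.
(Totals: 1016 → 1170.)

No — net change +154 (cost rises by 154).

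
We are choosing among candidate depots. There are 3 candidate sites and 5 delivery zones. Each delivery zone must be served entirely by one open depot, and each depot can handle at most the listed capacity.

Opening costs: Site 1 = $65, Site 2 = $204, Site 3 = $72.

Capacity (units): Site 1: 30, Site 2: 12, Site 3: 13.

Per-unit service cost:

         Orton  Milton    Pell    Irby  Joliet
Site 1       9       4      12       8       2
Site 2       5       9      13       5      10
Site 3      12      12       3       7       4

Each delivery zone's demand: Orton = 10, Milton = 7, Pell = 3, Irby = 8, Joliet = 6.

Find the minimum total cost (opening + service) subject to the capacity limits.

Minimum total cost: 332

Open {Site 1, Site 3}: Orton→Site 1 9·10=90, Milton→Site 1 4·7=28, Pell→Site 3 3·3=9, Irby→Site 3 7·8=56, Joliet→Site 1 2·6=12.
Loads: Site 1 carries 23/30, Site 3 carries 11/13. Service 195; fixed 137; total 332.
Next best feasible plan costs 352.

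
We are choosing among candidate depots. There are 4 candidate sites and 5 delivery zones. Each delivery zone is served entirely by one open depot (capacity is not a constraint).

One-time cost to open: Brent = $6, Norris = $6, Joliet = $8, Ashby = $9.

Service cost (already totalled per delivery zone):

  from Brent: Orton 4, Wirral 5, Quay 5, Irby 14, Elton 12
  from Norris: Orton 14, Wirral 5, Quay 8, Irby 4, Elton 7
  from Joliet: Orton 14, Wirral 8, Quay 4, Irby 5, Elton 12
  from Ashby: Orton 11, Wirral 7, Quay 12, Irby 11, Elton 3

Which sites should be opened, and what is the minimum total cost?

Open Brent and Norris; minimum total cost 37.

For any fixed open set, each delivery zone goes to its cheapest open site; total = fixed + service.
{Brent, Norris}: Orton→Brent 4, Wirral→Brent 5, Quay→Brent 5, Irby→Norris 4, Elton→Norris 7. Service 25; fixed 12; total 37.
{Brent, Norris, Ashby}: Orton→Brent 4, Wirral→Brent 5, Quay→Brent 5, Irby→Norris 4, Elton→Ashby 3. Service 21; fixed 21; total 42.
{Brent, Ashby}: service 28 + fixed 15 = 43
{Brent, Norris, Joliet, Ashby}: service 20 + fixed 29 = 49
No other subset beats 37.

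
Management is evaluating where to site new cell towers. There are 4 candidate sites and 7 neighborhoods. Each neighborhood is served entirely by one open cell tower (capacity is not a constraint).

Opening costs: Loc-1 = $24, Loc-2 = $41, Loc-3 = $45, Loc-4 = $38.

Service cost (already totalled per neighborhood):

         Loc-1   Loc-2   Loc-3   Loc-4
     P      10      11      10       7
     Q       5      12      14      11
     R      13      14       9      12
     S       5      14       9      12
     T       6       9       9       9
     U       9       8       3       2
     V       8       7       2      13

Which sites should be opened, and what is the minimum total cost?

For any fixed open set, each neighborhood goes to its cheapest open site; total = fixed + service.
{Loc-1}: P→Loc-1 10, Q→Loc-1 5, R→Loc-1 13, S→Loc-1 5, T→Loc-1 6, U→Loc-1 9, V→Loc-1 8. Service 56; fixed 24; total 80.
{Loc-3}: service 56 + fixed 45 = 101
{Loc-4}: service 66 + fixed 38 = 104
{Loc-1, Loc-2, Loc-3, Loc-4}: P→Loc-4 7, Q→Loc-1 5, R→Loc-3 9, S→Loc-1 5, T→Loc-1 6, U→Loc-4 2, V→Loc-3 2. Service 36; fixed 148; total 184.
No other subset beats 80.

Open Loc-1 only; minimum total cost 80.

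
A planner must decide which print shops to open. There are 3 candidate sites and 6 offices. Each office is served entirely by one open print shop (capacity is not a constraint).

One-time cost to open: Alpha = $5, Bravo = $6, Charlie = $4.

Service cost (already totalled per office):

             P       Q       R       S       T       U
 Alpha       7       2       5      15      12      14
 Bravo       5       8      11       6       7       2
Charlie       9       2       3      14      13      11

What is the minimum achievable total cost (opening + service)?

For any fixed open set, each office goes to its cheapest open site; total = fixed + service.
{Bravo, Charlie}: P→Bravo 5, Q→Charlie 2, R→Charlie 3, S→Bravo 6, T→Bravo 7, U→Bravo 2. Service 25; fixed 10; total 35.
{Alpha, Bravo}: service 27 + fixed 11 = 38
{Alpha, Bravo, Charlie}: service 25 + fixed 15 = 40
{Charlie}: service 52 + fixed 4 = 56
No other subset beats 35.

Minimum total cost: 35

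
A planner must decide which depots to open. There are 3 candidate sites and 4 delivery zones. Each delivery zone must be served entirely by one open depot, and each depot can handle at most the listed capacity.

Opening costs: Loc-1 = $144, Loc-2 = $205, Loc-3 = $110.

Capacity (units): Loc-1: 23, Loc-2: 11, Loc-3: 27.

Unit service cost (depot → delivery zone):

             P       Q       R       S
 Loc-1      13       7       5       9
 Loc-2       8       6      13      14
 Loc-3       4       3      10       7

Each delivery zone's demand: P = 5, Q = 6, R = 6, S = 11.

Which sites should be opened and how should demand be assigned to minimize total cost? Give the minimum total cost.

Open {Loc-1, Loc-3}: P→Loc-3 4·5=20, Q→Loc-3 3·6=18, R→Loc-1 5·6=30, S→Loc-3 7·11=77.
Loads: Loc-1 carries 6/23, Loc-3 carries 22/27. Service 145; fixed 254; total 399.
Next best feasible plan costs 421.

Minimum total cost: 399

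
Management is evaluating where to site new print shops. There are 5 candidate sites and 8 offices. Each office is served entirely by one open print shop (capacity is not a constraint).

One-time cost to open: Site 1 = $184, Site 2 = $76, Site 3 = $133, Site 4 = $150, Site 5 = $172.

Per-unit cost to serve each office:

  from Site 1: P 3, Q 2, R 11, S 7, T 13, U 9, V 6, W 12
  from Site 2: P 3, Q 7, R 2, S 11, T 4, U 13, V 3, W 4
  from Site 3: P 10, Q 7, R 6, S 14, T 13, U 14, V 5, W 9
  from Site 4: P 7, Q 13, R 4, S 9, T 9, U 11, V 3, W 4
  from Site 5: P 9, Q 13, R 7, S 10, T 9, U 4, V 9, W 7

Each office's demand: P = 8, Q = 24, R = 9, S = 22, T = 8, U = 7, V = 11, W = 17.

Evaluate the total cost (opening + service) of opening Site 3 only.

Total cost: 1153

Each office is assigned to its cheapest site among the open ones.
{Site 3}: P→Site 3 10·8=80, Q→Site 3 7·24=168, R→Site 3 6·9=54, S→Site 3 14·22=308, T→Site 3 13·8=104, U→Site 3 14·7=98, V→Site 3 5·11=55, W→Site 3 9·17=153. Service 1020; fixed 133; total 1153.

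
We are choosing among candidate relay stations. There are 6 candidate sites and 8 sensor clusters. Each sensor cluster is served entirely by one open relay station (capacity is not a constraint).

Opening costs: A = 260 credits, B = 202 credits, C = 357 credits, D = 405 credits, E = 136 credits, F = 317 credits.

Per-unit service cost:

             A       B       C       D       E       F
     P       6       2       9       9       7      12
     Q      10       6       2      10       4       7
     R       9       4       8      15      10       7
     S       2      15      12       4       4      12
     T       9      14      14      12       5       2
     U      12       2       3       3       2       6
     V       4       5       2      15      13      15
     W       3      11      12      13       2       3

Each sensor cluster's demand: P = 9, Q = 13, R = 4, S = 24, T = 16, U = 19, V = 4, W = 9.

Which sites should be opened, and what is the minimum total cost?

For any fixed open set, each sensor cluster goes to its cheapest open site; total = fixed + service.
{E}: P→E 7·9=63, Q→E 4·13=52, R→E 10·4=40, S→E 4·24=96, T→E 5·16=80, U→E 2·19=38, V→E 13·4=52, W→E 2·9=18. Service 439; fixed 136; total 575.
{B, E}: service 338 + fixed 338 = 676
{A, E}: P→A 6·9=54, Q→E 4·13=52, R→A 9·4=36, S→A 2·24=48, T→E 5·16=80, U→E 2·19=38, V→A 4·4=16, W→E 2·9=18. Service 342; fixed 396; total 738.
{A, B, C, D, E, F}: P→B 2·9=18, Q→C 2·13=26, R→B 4·4=16, S→A 2·24=48, T→F 2·16=32, U→B 2·19=38, V→C 2·4=8, W→E 2·9=18. Service 204; fixed 1677; total 1881.
No other subset beats 575.

Open E only; minimum total cost 575.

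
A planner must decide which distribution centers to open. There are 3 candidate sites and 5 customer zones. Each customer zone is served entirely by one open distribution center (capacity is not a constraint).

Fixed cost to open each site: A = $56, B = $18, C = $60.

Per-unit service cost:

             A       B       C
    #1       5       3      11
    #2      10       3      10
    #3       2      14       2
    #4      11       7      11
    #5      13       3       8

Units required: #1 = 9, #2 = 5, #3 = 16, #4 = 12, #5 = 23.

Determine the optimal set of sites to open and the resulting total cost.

For any fixed open set, each customer zone goes to its cheapest open site; total = fixed + service.
{A, B}: #1→B 3·9=27, #2→B 3·5=15, #3→A 2·16=32, #4→B 7·12=84, #5→B 3·23=69. Service 227; fixed 74; total 301.
{B, C}: #1→B 3·9=27, #2→B 3·5=15, #3→C 2·16=32, #4→B 7·12=84, #5→B 3·23=69. Service 227; fixed 78; total 305.
{A, B, C}: service 227 + fixed 134 = 361
{B}: #1→B 3·9=27, #2→B 3·5=15, #3→B 14·16=224, #4→B 7·12=84, #5→B 3·23=69. Service 419; fixed 18; total 437.
No other subset beats 301.

Open A and B; minimum total cost 301.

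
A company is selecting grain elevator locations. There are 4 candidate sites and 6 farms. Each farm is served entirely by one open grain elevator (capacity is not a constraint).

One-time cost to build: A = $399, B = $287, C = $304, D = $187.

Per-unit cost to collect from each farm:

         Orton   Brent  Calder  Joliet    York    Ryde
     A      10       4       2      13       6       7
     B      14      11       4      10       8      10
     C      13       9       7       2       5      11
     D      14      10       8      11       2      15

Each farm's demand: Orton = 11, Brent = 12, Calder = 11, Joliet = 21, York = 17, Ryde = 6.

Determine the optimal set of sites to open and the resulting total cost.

Open C only; minimum total cost 825.

For any fixed open set, each farm goes to its cheapest open site; total = fixed + service.
{C}: Orton→C 13·11=143, Brent→C 9·12=108, Calder→C 7·11=77, Joliet→C 2·21=42, York→C 5·17=85, Ryde→C 11·6=66. Service 521; fixed 304; total 825.
{D}: service 717 + fixed 187 = 904
{C, D}: service 470 + fixed 491 = 961
{A, B, C, D}: Orton→A 10·11=110, Brent→A 4·12=48, Calder→A 2·11=22, Joliet→C 2·21=42, York→D 2·17=34, Ryde→A 7·6=42. Service 298; fixed 1177; total 1475.
(All 15 nonempty subsets were checked; C only is lowest.)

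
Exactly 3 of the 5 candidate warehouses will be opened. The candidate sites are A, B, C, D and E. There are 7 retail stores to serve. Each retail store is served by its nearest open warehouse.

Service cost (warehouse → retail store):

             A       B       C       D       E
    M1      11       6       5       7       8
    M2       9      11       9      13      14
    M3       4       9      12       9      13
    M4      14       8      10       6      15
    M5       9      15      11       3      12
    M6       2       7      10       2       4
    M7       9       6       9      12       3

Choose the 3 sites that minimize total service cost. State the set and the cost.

With exactly 3 open, each retail store uses its cheapest among the chosen.
{A, D, E}: M1→D 7, M2→A 9, M3→A 4, M4→D 6, M5→D 3, M6→A 2, M7→E 3. Service cost 34.
{A, B, D}: service cost 36
{C, D, E}: service cost 37
Among all 10 size-3 choices, {A, D, E} is lowest.

Choose A, D and E; total service cost 34.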